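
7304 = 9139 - 1835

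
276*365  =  100740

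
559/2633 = 559/2633 = 0.21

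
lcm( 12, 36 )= 36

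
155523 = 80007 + 75516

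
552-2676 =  - 2124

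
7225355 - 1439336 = 5786019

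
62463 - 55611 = 6852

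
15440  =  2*7720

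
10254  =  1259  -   - 8995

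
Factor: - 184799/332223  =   - 3^ ( - 1)*37^(  -  1 )*41^ ( - 1)*73^( - 1)*283^1*653^1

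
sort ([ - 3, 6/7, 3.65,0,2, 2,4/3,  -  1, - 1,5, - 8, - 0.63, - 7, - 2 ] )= [- 8, - 7,-3,-2,-1,- 1, - 0.63,0,6/7, 4/3, 2,2,3.65,5]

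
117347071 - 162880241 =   -  45533170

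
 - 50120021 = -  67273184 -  - 17153163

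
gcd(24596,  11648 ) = 52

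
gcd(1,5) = 1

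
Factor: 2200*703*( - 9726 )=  - 2^4*3^1*5^2  *11^1 * 19^1*37^1*1621^1 = - 15042231600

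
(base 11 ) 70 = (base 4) 1031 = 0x4d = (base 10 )77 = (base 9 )85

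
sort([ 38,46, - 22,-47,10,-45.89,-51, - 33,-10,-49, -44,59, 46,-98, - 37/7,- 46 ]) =[- 98,-51, - 49,- 47 , - 46,-45.89,-44,-33,-22, - 10, - 37/7, 10, 38, 46,46,59]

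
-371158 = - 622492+251334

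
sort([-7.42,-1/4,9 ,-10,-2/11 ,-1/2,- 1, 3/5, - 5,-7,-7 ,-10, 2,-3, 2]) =[ - 10, - 10,  -  7.42, - 7 ,-7, -5, - 3, - 1,-1/2,- 1/4, - 2/11,3/5, 2,2 , 9 ]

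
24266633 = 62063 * 391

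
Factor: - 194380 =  - 2^2 * 5^1*9719^1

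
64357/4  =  64357/4  =  16089.25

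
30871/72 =30871/72 = 428.76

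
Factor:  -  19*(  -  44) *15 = 2^2 * 3^1*5^1 *11^1*19^1 = 12540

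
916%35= 6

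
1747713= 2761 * 633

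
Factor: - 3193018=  - 2^1*1596509^1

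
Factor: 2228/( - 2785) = -2^2*5^( - 1) = -4/5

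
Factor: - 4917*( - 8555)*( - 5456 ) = - 229506285360 = - 2^4 * 3^1 * 5^1*11^2 * 29^1*31^1 * 59^1 * 149^1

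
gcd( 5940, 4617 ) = 27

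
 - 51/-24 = 17/8 = 2.12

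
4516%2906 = 1610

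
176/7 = 25 + 1/7 = 25.14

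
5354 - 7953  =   - 2599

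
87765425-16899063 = 70866362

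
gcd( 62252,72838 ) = 158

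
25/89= 25/89=0.28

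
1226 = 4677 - 3451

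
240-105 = 135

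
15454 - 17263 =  - 1809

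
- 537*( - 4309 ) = 2313933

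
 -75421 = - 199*379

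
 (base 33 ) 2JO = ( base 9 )3783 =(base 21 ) 68F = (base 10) 2829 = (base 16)B0D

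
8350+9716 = 18066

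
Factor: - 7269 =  - 3^1*2423^1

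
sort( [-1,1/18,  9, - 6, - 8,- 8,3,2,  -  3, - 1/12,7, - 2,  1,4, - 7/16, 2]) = [ - 8,-8, - 6, - 3, - 2,-1, - 7/16, - 1/12,1/18,  1, 2,2,3,4,7,9 ] 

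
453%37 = 9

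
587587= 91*6457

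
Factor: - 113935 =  - 5^1*22787^1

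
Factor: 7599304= 2^3 * 43^1*22091^1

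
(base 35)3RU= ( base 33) 48U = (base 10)4650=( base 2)1001000101010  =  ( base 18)E66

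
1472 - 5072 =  - 3600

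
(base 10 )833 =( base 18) 2A5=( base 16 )341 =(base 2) 1101000001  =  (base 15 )3a8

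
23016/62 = 371 + 7/31 = 371.23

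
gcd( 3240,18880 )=40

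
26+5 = 31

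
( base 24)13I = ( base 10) 666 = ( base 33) K6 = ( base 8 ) 1232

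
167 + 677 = 844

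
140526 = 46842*3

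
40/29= 1 + 11/29 =1.38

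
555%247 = 61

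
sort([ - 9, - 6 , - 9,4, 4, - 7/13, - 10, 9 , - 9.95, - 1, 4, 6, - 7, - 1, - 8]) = [ - 10 , - 9.95, - 9, - 9, - 8, - 7, - 6,-1 , - 1, - 7/13, 4, 4,  4,6,9]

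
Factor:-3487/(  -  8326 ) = 2^( -1 )*11^1*23^( - 1)*181^ ( - 1)*317^1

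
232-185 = 47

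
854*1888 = 1612352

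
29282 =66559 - 37277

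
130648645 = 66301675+64346970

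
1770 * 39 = 69030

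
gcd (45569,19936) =1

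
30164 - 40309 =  - 10145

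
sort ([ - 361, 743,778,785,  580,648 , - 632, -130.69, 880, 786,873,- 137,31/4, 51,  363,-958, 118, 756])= [ - 958, - 632,-361, - 137, - 130.69, 31/4,51, 118,  363,  580,648, 743,756, 778  ,  785, 786, 873,880] 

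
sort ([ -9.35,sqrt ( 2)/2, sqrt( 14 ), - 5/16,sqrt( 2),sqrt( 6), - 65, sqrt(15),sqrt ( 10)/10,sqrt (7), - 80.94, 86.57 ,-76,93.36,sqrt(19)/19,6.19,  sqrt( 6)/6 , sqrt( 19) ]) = [ - 80.94  , - 76, - 65, - 9.35,-5/16, sqrt(19)/19,sqrt(10)/10, sqrt(6 )/6 , sqrt( 2) /2, sqrt( 2 ),sqrt(6), sqrt( 7),sqrt(14 ),sqrt(15),  sqrt (19), 6.19,86.57, 93.36 ]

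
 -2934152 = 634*( - 4628)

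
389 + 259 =648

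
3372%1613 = 146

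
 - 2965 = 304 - 3269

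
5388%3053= 2335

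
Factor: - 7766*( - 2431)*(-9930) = -2^2*3^1*5^1*11^2 * 13^1*17^1*331^1*353^1 = - 187469919780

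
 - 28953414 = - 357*81102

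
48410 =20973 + 27437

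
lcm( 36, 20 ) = 180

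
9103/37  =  9103/37 = 246.03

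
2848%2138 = 710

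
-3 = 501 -504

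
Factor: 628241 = 499^1*1259^1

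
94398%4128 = 3582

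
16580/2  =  8290 =8290.00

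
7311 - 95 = 7216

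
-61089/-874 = 61089/874 = 69.90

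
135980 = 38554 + 97426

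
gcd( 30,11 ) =1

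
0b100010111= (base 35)7y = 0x117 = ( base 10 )279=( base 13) 186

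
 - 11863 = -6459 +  - 5404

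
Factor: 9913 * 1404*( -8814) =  -2^3*3^4*13^2*23^1* 113^1*431^1 =- 122671947528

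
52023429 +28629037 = 80652466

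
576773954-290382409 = 286391545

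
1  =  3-2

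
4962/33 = 1654/11 = 150.36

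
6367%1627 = 1486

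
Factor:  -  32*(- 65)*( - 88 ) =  -183040 = - 2^8 * 5^1 * 11^1*13^1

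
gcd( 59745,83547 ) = 3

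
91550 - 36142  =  55408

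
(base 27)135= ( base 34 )NX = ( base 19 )24h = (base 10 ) 815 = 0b1100101111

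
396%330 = 66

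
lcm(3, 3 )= 3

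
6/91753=6/91753 = 0.00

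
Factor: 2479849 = 2479849^1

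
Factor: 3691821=3^1*7^1*31^1 * 53^1*107^1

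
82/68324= 41/34162 =0.00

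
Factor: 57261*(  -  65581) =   -  3^1*19087^1*65581^1 = - 3755233641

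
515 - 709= - 194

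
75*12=900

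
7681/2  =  3840 + 1/2 =3840.50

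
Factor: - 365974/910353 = -2^1*3^ ( - 1) * 7^1*43^( - 1 ) * 7057^( - 1 )*26141^1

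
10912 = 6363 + 4549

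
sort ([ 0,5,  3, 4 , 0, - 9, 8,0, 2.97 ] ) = [ - 9, 0,0,0, 2.97, 3,  4, 5, 8 ] 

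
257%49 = 12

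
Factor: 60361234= 2^1 * 30180617^1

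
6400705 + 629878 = 7030583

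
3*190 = 570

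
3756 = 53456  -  49700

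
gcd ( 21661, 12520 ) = 1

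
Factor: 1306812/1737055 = 2^2*3^1 * 5^(-1)*13^1*8377^1* 347411^(-1)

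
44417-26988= 17429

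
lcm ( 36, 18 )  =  36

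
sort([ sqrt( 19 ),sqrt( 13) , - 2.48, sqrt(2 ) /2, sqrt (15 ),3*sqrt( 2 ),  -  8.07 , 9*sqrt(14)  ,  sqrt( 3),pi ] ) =[-8.07 ,-2.48, sqrt ( 2 )/2,  sqrt (3),pi,sqrt( 13 ), sqrt( 15 ),3*sqrt( 2 ), sqrt( 19 ), 9*sqrt( 14) ]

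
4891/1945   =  4891/1945= 2.51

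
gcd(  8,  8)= 8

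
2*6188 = 12376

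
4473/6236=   4473/6236 = 0.72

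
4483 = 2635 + 1848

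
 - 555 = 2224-2779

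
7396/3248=2 + 225/812 =2.28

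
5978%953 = 260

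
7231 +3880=11111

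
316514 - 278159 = 38355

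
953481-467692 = 485789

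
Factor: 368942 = 2^1*7^1*19^2 * 73^1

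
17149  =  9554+7595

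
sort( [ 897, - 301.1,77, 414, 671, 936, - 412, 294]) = [ - 412,-301.1, 77, 294, 414, 671, 897, 936]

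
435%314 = 121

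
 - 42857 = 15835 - 58692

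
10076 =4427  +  5649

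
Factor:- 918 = - 2^1*3^3*17^1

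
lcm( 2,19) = 38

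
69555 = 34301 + 35254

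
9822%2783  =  1473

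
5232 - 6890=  - 1658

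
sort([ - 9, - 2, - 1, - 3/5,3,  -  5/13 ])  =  [ - 9, - 2, - 1, - 3/5, - 5/13, 3 ] 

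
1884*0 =0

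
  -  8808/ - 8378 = 1 + 215/4189 = 1.05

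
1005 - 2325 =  - 1320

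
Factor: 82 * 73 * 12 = 2^3*3^1* 41^1*73^1 = 71832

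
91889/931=98 + 93/133 = 98.70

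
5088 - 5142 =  - 54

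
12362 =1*12362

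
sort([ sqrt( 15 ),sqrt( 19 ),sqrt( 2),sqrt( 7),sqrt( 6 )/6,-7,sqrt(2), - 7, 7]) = [-7, - 7,sqrt( 6 )/6, sqrt( 2 ),sqrt(2 ), sqrt( 7), sqrt( 15 ), sqrt(19),7 ]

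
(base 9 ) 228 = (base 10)188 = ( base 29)6E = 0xbc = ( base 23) 84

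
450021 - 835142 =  - 385121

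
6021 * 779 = 4690359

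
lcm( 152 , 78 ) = 5928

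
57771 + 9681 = 67452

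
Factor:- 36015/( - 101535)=343/967 = 7^3*967^ (-1)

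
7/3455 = 7/3455 = 0.00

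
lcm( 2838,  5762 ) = 190146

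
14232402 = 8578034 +5654368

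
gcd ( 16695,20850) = 15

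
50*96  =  4800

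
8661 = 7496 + 1165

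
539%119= 63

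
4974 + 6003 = 10977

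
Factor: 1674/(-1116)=-3/2 = -  2^( - 1 ) *3^1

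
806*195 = 157170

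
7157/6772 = 7157/6772 = 1.06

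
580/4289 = 580/4289 =0.14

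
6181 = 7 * 883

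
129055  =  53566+75489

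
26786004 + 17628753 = 44414757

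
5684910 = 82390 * 69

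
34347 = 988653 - 954306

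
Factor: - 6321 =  - 3^1 * 7^2 * 43^1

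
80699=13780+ 66919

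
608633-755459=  - 146826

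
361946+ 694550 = 1056496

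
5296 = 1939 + 3357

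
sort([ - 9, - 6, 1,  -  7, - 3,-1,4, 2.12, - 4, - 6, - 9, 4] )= [ - 9,-9, -7, - 6,-6, - 4,-3, - 1 , 1, 2.12, 4, 4]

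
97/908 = 97/908 = 0.11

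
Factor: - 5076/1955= - 2^2*3^3*5^( - 1)*17^ ( - 1)*23^(-1)*47^1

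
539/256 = 2+ 27/256 = 2.11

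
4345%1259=568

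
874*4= 3496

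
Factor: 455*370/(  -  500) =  - 3367/10  =  -2^( - 1)*5^( - 1)* 7^1*13^1*37^1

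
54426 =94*579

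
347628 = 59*5892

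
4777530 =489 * 9770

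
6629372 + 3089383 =9718755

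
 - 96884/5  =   - 19377 + 1/5  =  - 19376.80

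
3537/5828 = 3537/5828 = 0.61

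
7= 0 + 7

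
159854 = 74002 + 85852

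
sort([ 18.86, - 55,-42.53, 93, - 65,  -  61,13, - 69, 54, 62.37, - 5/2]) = [ - 69, - 65, - 61, - 55,  -  42.53, - 5/2, 13,18.86, 54, 62.37, 93]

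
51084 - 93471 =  - 42387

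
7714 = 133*58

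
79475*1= 79475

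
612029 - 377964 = 234065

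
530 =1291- 761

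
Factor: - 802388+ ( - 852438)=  - 1654826 = - 2^1*487^1*1699^1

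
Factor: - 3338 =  - 2^1*1669^1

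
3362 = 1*3362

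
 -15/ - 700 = 3/140 = 0.02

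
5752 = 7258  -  1506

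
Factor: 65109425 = 5^2 * 2604377^1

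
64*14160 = 906240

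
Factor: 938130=2^1*3^1 * 5^1*31271^1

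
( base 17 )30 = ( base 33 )1I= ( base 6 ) 123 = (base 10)51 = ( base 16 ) 33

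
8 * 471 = 3768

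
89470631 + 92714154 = 182184785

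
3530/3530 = 1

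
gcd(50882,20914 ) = 2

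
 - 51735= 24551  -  76286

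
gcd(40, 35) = 5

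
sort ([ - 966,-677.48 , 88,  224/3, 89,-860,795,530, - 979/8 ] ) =[-966 , - 860, - 677.48, - 979/8,224/3, 88, 89, 530,795] 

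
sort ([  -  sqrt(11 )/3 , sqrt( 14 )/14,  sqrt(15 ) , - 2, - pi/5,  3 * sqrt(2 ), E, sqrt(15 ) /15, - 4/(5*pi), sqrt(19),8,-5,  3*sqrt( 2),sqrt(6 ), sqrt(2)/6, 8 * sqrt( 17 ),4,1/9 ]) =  [-5,-2,-sqrt(11 )/3, - pi/5,- 4/(5*pi), 1/9,  sqrt(2)/6, sqrt(15)/15,  sqrt(14)/14,sqrt( 6),E,  sqrt( 15 ),4,3*sqrt(2), 3 *sqrt ( 2 ) , sqrt(19 ), 8, 8 * sqrt(17)]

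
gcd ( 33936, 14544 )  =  4848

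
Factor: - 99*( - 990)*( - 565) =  - 2^1*3^4*5^2*11^2*113^1 = - 55375650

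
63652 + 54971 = 118623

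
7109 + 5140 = 12249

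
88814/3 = 29604+ 2/3 = 29604.67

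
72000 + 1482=73482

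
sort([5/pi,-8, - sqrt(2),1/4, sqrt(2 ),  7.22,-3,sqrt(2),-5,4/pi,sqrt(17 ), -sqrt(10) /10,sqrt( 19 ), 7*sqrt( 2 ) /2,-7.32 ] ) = [ - 8, -7.32  ,-5,- 3, - sqrt(2),-sqrt( 10) /10,1/4,4/pi, sqrt( 2 ), sqrt( 2 ) , 5/pi , sqrt ( 17 ), sqrt(19),  7*sqrt(2 )/2, 7.22 ]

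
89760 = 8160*11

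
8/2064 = 1/258 = 0.00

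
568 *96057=54560376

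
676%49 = 39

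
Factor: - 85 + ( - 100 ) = - 5^1*37^1 = - 185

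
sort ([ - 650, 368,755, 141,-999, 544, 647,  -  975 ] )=[ - 999, - 975,-650, 141, 368,544,647 , 755 ]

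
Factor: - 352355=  - 5^1*19^1*3709^1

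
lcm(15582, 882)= 46746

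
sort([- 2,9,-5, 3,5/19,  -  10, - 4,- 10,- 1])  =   [ - 10,- 10,  -  5, - 4 ,-2,-1, 5/19, 3,9]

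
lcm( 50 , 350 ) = 350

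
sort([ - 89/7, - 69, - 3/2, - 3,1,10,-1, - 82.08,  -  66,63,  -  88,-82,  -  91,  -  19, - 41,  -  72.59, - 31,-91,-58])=[ - 91, -91, - 88,-82.08, - 82, - 72.59 , - 69,  -  66, - 58,-41, - 31, - 19, - 89/7, - 3, -3/2, - 1,1,10, 63]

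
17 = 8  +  9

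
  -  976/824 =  - 122/103=-1.18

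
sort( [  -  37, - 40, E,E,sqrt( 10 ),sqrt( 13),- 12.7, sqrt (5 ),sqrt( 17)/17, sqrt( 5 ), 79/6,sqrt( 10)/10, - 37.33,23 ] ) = [  -  40, - 37.33, - 37,-12.7, sqrt(17 ) /17, sqrt( 10) /10, sqrt( 5), sqrt( 5), E, E, sqrt ( 10 ), sqrt (13), 79/6, 23 ]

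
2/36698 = 1/18349 = 0.00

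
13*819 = 10647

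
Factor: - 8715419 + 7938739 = - 776680 = -2^3 *5^1*19417^1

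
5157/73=70 + 47/73 = 70.64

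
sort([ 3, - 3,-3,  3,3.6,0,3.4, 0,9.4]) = [ - 3,-3,0,0,3,3,3.4,3.6 , 9.4 ]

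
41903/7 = 5986 + 1/7  =  5986.14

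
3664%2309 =1355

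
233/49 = 233/49 = 4.76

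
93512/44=2125 + 3/11 =2125.27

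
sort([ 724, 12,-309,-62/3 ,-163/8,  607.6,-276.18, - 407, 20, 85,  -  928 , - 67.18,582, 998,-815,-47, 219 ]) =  [ - 928,- 815,-407  , - 309 ,-276.18 , - 67.18, - 47, - 62/3, -163/8,12, 20, 85,219,582,607.6, 724, 998]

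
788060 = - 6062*( - 130 )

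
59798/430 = 29899/215 =139.07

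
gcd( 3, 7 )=1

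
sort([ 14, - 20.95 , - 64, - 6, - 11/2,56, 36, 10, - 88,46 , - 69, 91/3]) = [  -  88, - 69, - 64, - 20.95, - 6,- 11/2, 10, 14,91/3, 36, 46,56 ] 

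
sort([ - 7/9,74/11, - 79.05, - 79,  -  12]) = [ - 79.05,-79,  -  12,  -  7/9, 74/11 ] 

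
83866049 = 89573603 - 5707554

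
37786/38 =994+7/19=994.37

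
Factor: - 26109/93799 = -27/97 = - 3^3*97^( - 1) 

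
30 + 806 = 836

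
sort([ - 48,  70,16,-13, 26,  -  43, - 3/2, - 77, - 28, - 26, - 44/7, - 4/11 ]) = [ - 77, - 48, - 43, - 28, - 26, - 13, - 44/7, - 3/2,-4/11, 16, 26,70 ] 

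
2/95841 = 2/95841 = 0.00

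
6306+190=6496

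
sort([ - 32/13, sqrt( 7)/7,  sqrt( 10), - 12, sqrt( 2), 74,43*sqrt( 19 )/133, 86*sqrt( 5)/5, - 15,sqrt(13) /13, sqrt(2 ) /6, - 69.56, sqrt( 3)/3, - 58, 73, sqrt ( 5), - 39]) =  [ - 69.56, - 58,  -  39, - 15, - 12,  -  32/13, sqrt( 2 ) /6, sqrt(13 )/13, sqrt( 7 ) /7,sqrt( 3 ) /3, 43*sqrt ( 19)/133, sqrt(2), sqrt(5), sqrt( 10), 86*sqrt( 5)/5, 73, 74]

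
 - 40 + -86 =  - 126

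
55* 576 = 31680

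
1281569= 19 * 67451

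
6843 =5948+895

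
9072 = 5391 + 3681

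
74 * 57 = 4218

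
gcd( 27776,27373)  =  31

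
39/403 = 3/31 = 0.10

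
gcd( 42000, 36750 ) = 5250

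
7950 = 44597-36647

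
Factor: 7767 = 3^2*863^1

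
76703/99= 6973/9 = 774.78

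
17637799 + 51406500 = 69044299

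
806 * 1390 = 1120340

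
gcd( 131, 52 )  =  1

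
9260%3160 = 2940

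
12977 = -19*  ( - 683)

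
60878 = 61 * 998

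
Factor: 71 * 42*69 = 205758 = 2^1*3^2*7^1 * 23^1*71^1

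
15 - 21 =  - 6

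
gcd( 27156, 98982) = 6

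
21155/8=2644  +  3/8 = 2644.38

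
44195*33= 1458435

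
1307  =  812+495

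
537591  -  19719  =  517872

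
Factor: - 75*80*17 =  - 102000 = - 2^4 *3^1 * 5^3*17^1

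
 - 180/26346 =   -  30/4391 =-  0.01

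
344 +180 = 524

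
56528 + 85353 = 141881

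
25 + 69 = 94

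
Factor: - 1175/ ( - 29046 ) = 25/618  =  2^(- 1)*3^( - 1 ) * 5^2*103^(-1)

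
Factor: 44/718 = 2^1*11^1*359^( - 1) = 22/359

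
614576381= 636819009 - 22242628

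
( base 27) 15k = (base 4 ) 31310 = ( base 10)884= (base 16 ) 374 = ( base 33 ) qq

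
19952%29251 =19952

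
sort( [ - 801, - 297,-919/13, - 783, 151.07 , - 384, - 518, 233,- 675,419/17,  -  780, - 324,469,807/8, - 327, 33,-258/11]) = [ - 801, - 783, - 780, - 675,-518, - 384, - 327,- 324,-297, - 919/13, - 258/11,419/17, 33, 807/8, 151.07, 233, 469 ] 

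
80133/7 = 11447 + 4/7= 11447.57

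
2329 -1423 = 906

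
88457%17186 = 2527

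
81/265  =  81/265 = 0.31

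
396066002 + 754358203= 1150424205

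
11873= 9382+2491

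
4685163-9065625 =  - 4380462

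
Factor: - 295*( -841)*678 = 168208410 = 2^1 * 3^1*5^1*29^2 * 59^1*113^1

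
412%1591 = 412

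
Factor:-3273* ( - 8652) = 2^2*3^2 *7^1*103^1*1091^1 = 28317996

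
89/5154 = 89/5154 = 0.02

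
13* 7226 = 93938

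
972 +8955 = 9927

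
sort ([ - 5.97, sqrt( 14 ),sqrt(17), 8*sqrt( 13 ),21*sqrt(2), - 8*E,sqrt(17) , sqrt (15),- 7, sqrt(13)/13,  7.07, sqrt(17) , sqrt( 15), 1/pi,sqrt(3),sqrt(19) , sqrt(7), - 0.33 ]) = [ - 8  *E,-7,  -  5.97, - 0.33,sqrt( 13 )/13, 1/pi,sqrt( 3), sqrt(7 ),sqrt(14),sqrt (15), sqrt(15 ), sqrt ( 17),sqrt ( 17 ), sqrt (17), sqrt(19 ), 7.07,8*sqrt ( 13),21*sqrt(2 )]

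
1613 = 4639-3026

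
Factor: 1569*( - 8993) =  - 14110017 = - 3^1*17^1*23^2*523^1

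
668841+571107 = 1239948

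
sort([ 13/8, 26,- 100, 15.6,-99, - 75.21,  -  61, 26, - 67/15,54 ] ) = [ - 100, - 99,-75.21 , - 61,-67/15,13/8,15.6, 26,26,54 ] 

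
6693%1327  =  58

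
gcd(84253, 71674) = 1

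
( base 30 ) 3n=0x71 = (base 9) 135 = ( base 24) 4h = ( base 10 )113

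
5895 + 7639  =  13534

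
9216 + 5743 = 14959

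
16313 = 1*16313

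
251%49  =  6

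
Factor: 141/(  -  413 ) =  - 3^1 * 7^(-1)*47^1 * 59^( - 1)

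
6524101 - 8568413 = - 2044312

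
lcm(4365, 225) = 21825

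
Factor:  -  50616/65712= - 57/74 = - 2^(-1)*3^1*19^1*37^( -1 )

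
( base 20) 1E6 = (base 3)221102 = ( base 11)574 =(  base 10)686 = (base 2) 1010101110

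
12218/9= 12218/9 = 1357.56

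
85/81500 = 17/16300 = 0.00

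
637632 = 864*738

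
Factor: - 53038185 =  - 3^1*5^1*3535879^1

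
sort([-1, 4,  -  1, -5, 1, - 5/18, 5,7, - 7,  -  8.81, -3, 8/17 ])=[ - 8.81, - 7,  -  5, - 3 ,-1, - 1, - 5/18 , 8/17, 1,4, 5, 7]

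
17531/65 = 269 + 46/65=269.71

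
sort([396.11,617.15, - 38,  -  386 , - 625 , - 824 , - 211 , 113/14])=[  -  824,  -  625, - 386, - 211, - 38,113/14,396.11,617.15] 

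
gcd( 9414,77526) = 18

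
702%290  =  122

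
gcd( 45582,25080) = 6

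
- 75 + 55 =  - 20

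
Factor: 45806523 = 3^1 * 7^2*311609^1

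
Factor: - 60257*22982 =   -  2^1* 11491^1*60257^1 = - 1384826374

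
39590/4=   19795/2= 9897.50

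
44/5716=11/1429 =0.01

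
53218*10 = 532180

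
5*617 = 3085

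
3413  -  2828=585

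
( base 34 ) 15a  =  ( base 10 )1336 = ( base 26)1PA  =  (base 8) 2470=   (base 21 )30d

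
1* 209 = 209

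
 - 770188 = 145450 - 915638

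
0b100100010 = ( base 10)290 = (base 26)b4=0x122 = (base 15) 145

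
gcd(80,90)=10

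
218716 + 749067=967783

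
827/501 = 1 + 326/501 = 1.65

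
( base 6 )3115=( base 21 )1C2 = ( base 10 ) 695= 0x2b7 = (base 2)1010110111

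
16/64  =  1/4 = 0.25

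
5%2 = 1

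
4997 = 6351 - 1354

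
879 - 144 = 735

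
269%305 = 269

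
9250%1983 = 1318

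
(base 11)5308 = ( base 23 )d6b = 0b1101101110010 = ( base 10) 7026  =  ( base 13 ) 3276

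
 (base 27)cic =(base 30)A86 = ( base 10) 9246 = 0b10010000011110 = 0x241E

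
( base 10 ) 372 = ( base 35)AM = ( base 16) 174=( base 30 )cc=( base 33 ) b9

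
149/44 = 149/44= 3.39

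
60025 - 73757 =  - 13732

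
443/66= 443/66 = 6.71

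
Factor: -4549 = -4549^1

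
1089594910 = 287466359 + 802128551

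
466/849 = 466/849 = 0.55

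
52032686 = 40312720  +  11719966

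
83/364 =83/364 = 0.23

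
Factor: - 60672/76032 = -79/99=- 3^(-2) * 11^(-1 )*79^1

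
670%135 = 130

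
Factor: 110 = 2^1*5^1*11^1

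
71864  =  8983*8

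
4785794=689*6946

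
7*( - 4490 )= - 31430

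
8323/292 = 8323/292 = 28.50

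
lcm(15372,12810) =76860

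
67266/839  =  80  +  146/839 = 80.17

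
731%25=6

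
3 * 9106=27318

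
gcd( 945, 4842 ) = 9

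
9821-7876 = 1945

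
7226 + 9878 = 17104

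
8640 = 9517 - 877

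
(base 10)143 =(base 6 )355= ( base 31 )4j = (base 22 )6b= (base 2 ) 10001111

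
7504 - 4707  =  2797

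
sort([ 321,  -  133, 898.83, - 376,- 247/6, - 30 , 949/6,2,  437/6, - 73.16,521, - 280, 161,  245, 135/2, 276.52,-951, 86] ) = [ - 951, - 376 , - 280, - 133,-73.16, - 247/6, - 30, 2,135/2, 437/6,86, 949/6 , 161,245,276.52,321, 521, 898.83]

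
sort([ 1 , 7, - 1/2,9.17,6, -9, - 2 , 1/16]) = [ - 9, - 2, - 1/2, 1/16, 1  ,  6,7, 9.17]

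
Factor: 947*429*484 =2^2* 3^1*11^3 * 13^1*947^1= 196631292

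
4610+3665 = 8275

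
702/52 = 27/2 = 13.50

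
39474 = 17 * 2322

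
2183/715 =2183/715=3.05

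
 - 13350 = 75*( -178)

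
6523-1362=5161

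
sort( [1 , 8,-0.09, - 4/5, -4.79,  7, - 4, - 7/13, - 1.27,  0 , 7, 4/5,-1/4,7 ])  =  [ - 4.79, - 4,-1.27, - 4/5,-7/13 ,-1/4 , - 0.09 , 0,4/5, 1,7,7,7,8]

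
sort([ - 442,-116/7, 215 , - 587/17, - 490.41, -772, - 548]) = [ - 772, - 548,- 490.41, - 442, - 587/17, - 116/7, 215]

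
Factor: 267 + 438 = 3^1* 5^1 * 47^1 = 705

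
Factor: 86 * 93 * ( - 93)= - 2^1 * 3^2*31^2 * 43^1  =  - 743814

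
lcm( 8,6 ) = 24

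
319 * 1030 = 328570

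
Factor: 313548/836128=3/8 = 2^( - 3)*3^1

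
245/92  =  2 + 61/92 = 2.66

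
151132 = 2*75566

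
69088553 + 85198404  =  154286957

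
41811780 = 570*73354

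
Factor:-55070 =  - 2^1*5^1*5507^1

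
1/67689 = 1/67689 = 0.00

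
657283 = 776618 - 119335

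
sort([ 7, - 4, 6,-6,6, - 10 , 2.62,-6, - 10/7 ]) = [ - 10 , - 6,-6, - 4, - 10/7,2.62,6,6,7]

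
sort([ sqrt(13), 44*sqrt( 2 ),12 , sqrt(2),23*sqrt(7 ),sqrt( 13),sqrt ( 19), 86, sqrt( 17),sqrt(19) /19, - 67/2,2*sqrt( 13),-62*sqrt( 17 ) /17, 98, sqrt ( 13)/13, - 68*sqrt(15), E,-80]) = [ - 68*sqrt(15) , - 80,-67/2, - 62*sqrt(17)/17, sqrt (19)/19, sqrt( 13 )/13, sqrt (2 ),E,sqrt ( 13 ),  sqrt(13 ), sqrt(17),  sqrt(19), 2*sqrt(13), 12, 23*sqrt(7 ), 44*sqrt( 2 ), 86, 98]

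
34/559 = 34/559 = 0.06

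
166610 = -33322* ( - 5 )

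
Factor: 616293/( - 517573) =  - 3^2 * 7^( - 1 )*68477^1*73939^ ( - 1 )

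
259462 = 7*37066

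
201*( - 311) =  - 62511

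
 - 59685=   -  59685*1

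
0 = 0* 226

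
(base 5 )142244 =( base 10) 5949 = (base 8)13475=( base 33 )5F9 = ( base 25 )9CO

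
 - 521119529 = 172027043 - 693146572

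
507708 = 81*6268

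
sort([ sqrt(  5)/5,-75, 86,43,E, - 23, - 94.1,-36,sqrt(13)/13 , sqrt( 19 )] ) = [-94.1, -75, - 36, - 23, sqrt(13 ) /13,sqrt(5 )/5,E,sqrt(19 ),43, 86]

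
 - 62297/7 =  - 8900 + 3/7 = - 8899.57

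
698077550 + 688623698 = 1386701248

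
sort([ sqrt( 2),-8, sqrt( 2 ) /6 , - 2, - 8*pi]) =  [-8*pi, -8,- 2,sqrt( 2)/6  ,  sqrt(2 ) ]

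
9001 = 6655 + 2346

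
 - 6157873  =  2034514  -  8192387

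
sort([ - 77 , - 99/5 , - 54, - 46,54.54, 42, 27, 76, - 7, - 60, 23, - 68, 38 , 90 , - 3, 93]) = [ - 77, - 68,-60, - 54, - 46,  -  99/5, - 7 , -3,23,27, 38,  42,54.54,  76 , 90, 93]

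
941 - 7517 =-6576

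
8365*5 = 41825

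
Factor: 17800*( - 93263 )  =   -2^3*5^2*89^1*93263^1  =  - 1660081400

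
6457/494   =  6457/494 = 13.07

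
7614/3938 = 1  +  1838/1969 = 1.93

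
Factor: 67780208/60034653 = 2^4*3^( - 2)  *  7^( - 2 )*73^1 *58031^1*136133^( -1)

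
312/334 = 156/167 = 0.93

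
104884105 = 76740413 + 28143692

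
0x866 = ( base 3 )2221122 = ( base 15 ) 985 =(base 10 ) 2150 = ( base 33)1w5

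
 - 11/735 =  - 1 + 724/735 = - 0.01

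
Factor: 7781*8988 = 2^2*3^1*7^1*31^1 * 107^1*251^1 = 69935628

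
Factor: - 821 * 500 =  - 2^2 *5^3*821^1 = - 410500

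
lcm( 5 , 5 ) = 5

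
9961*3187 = 31745707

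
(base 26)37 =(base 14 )61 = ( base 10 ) 85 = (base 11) 78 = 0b1010101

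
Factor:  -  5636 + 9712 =2^2*1019^1= 4076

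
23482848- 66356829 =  - 42873981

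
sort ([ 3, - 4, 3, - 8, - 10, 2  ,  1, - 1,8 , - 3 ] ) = [ - 10, - 8,-4, - 3, - 1, 1, 2, 3,  3,8 ]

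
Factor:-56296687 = -127^1* 443281^1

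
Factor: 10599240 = 2^3*3^1*5^1*88327^1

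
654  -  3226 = -2572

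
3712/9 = 3712/9= 412.44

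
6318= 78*81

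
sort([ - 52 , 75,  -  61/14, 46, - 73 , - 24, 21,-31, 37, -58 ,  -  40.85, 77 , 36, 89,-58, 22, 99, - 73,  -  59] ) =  [-73, - 73, - 59, - 58, - 58,-52,-40.85, - 31, - 24  , - 61/14, 21, 22,  36,37,46 , 75,77, 89, 99] 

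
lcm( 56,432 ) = 3024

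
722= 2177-1455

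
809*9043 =7315787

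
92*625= 57500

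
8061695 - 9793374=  - 1731679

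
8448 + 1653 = 10101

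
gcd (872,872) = 872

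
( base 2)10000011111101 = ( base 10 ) 8445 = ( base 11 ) 6388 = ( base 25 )DCK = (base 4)2003331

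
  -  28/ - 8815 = 28/8815 = 0.00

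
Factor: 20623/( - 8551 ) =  - 41/17= - 17^( - 1)*41^1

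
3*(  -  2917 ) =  - 8751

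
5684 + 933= 6617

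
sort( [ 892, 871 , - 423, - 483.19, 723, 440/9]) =[ - 483.19, - 423,440/9,723,871, 892] 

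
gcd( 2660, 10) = 10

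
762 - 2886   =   - 2124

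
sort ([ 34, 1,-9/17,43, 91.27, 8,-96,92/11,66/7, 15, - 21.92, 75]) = [-96, - 21.92 , - 9/17, 1,  8, 92/11,66/7,  15,34  ,  43,75, 91.27 ] 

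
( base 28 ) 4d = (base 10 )125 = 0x7d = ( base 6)325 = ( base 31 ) 41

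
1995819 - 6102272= - 4106453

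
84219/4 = 84219/4= 21054.75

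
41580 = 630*66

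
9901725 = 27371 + 9874354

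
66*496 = 32736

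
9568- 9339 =229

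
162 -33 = 129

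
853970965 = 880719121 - 26748156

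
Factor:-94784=-2^6 *1481^1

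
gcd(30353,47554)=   1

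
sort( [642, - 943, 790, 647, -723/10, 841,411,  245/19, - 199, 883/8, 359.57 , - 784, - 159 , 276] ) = [ - 943,  -  784 , - 199, - 159, - 723/10,245/19,883/8, 276,359.57,411 , 642,647,  790,841 ]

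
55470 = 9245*6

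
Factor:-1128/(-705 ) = 2^3*5^ ( - 1) = 8/5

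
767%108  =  11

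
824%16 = 8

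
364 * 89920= 32730880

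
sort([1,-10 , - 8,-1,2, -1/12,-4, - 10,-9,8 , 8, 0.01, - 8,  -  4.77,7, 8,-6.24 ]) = [ - 10,-10,-9,- 8, - 8,-6.24 , - 4.77, - 4, - 1, - 1/12,0.01 , 1, 2 , 7,8,  8,  8]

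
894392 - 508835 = 385557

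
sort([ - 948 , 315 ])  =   [ - 948,315 ]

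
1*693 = 693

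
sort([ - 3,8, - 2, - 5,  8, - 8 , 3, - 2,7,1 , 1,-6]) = [-8, - 6, - 5,-3, - 2, - 2,1,1,3, 7,  8, 8]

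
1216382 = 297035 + 919347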